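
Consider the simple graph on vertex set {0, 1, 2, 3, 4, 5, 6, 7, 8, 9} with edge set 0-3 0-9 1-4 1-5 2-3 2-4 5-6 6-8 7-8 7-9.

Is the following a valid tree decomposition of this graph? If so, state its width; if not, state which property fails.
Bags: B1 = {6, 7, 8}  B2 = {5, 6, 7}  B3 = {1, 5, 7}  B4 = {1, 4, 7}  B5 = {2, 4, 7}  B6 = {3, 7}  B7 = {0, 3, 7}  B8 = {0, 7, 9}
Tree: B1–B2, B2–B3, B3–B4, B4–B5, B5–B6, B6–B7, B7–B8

A tree decomposition must satisfy three properties: every vertex lies in some bag; for every edge, both endpoints lie together in some bag; and for every vertex, the bags containing it form a connected subtree. Here edge (2,3) lies in no bag, so the decomposition is invalid.

No — edge (2,3) lies in no bag.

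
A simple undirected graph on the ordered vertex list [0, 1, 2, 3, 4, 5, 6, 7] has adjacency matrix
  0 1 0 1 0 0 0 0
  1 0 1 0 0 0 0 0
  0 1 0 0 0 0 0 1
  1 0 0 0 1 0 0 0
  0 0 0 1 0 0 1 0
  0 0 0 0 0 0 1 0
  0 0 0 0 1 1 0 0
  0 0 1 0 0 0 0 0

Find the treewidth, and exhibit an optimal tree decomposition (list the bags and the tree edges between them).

The largest bag has 2 vertices, giving width 1; this decomposition certifies tw(G) ≤ 1. Since G has at least one edge (e.g. 7–2), it is not an edgeless graph, so tw(G) ≥ 1. Hence tw(G) = 1 exactly.

Treewidth 1.
One such decomposition:
Bags: B1 = {2, 7}  B2 = {1, 2}  B3 = {0, 1}  B4 = {0, 3}  B5 = {3, 4}  B6 = {4, 6}  B7 = {5, 6}
Tree: B1–B2, B2–B3, B3–B4, B4–B5, B5–B6, B6–B7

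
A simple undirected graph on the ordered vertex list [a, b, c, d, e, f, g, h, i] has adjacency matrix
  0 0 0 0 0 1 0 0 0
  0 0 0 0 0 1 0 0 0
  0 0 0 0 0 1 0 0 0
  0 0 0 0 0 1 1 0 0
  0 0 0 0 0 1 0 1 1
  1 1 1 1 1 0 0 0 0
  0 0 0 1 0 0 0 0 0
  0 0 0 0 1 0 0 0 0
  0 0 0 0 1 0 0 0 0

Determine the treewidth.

1

A width-1 tree decomposition is:
Bags: B1 = {d, f}  B2 = {a, f}  B3 = {b, f}  B4 = {e, f}  B5 = {d, g}  B6 = {e, i}  B7 = {e, h}  B8 = {c, f}
Tree: B1–B2, B1–B3, B2–B4, B1–B5, B4–B6, B4–B7, B3–B8
The largest bag has 2 vertices, giving width 1; this decomposition certifies tw(G) ≤ 1. G has an edge, so its treewidth is at least 1. Hence tw(G) = 1 exactly.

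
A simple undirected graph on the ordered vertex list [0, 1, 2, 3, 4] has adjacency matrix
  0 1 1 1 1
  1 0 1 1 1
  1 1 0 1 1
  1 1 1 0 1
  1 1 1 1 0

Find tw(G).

4

A width-4 tree decomposition is:
Bags: B1 = {0, 1, 2, 3, 4}
Tree: (single bag)
With just one bag of size 5, the width is 5 − 1 = 4, so tw(G) ≤ 4. Conversely, {0, 1, 2, 3, 4} is a clique of size 5, and the vertices of any clique must share a bag in every tree decomposition; so some bag has ≥ 5 vertices and tw(G) ≥ 4. The upper and lower bounds meet at 4, so that is the treewidth.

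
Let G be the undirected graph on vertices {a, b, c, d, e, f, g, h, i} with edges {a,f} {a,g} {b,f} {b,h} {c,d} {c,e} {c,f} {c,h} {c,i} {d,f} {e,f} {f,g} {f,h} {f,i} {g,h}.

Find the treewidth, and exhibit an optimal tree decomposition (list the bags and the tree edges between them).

Treewidth 2.
Bags: B1 = {c, e, f}  B2 = {c, f, h}  B3 = {f, g, h}  B4 = {a, f, g}  B5 = {c, d, f}  B6 = {c, f, i}  B7 = {b, f, h}
Tree: B1–B2, B2–B3, B3–B4, B1–B5, B5–B6, B2–B7

Every bag has size at most 3, so the width is 3 − 1 = 2 and tw(G) ≤ 2. Conversely, {f, g, h} is a clique of size 3, and the vertices of any clique must share a bag in every tree decomposition; so some bag has ≥ 3 vertices and tw(G) ≥ 2. The upper and lower bounds meet at 2, so that is the treewidth.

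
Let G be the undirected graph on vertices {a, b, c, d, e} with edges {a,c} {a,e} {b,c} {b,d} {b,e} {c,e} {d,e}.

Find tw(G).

A width-2 tree decomposition is:
Bags: B1 = {b, d, e}  B2 = {b, c, e}  B3 = {a, c, e}
Tree: B1–B2, B2–B3
Every bag has size at most 3, so the width is 3 − 1 = 2 and tw(G) ≤ 2. For the lower bound, the 3 vertices {b, d, e} are pairwise adjacent, and any tree decomposition puts a clique entirely inside one bag — forcing width ≥ 2. Hence tw(G) = 2 exactly.

2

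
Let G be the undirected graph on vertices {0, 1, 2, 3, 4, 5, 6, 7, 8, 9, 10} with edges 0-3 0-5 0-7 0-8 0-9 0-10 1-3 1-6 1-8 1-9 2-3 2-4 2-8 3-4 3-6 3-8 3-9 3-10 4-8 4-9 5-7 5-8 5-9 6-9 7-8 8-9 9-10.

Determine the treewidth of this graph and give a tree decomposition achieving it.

Treewidth 3.
One such decomposition:
Bags: B1 = {3, 4, 8, 9}  B2 = {1, 3, 8, 9}  B3 = {0, 3, 8, 9}  B4 = {0, 5, 8, 9}  B5 = {0, 5, 7, 8}  B6 = {0, 3, 9, 10}  B7 = {1, 3, 6, 9}  B8 = {2, 3, 4, 8}
Tree: B1–B2, B1–B3, B3–B4, B4–B5, B3–B6, B2–B7, B1–B8

The largest bag has 4 vertices, giving width 3; this decomposition certifies tw(G) ≤ 3. For the lower bound, the 4 vertices {0, 3, 8, 9} are pairwise adjacent, and any tree decomposition puts a clique entirely inside one bag — forcing width ≥ 3. Therefore the treewidth is 3.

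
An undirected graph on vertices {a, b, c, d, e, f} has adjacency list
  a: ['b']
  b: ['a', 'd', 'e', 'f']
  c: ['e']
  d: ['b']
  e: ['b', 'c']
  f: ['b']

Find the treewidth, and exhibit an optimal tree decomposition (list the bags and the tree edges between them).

The largest bag has 2 vertices, giving width 1; this decomposition certifies tw(G) ≤ 1. Since G has at least one edge (e.g. b–f), it is not an edgeless graph, so tw(G) ≥ 1. Therefore the treewidth is 1.

Treewidth 1.
One such decomposition:
Bags: B1 = {b, f}  B2 = {b, d}  B3 = {b, e}  B4 = {c, e}  B5 = {a, b}
Tree: B1–B2, B1–B3, B3–B4, B1–B5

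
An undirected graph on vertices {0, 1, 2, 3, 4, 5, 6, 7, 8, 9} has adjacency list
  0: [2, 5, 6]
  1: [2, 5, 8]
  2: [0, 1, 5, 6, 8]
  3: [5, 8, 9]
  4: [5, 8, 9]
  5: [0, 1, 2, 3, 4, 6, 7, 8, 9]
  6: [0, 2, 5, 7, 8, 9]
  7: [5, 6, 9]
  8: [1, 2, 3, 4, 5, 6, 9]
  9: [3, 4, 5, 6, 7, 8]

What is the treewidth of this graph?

A width-3 tree decomposition is:
Bags: B1 = {5, 6, 8, 9}  B2 = {2, 5, 6, 8}  B3 = {0, 2, 5, 6}  B4 = {4, 5, 8, 9}  B5 = {3, 5, 8, 9}  B6 = {1, 2, 5, 8}  B7 = {5, 6, 7, 9}
Tree: B1–B2, B2–B3, B1–B4, B4–B5, B2–B6, B1–B7
Every bag has size at most 4, so the width is 4 − 1 = 3 and tw(G) ≤ 3. For the lower bound, the 4 vertices {0, 2, 5, 6} are pairwise adjacent, and any tree decomposition puts a clique entirely inside one bag — forcing width ≥ 3. Therefore the treewidth is 3.

3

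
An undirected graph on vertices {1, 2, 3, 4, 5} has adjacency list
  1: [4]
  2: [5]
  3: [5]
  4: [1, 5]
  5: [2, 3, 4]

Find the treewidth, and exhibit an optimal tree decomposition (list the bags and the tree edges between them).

The largest bag has 2 vertices, giving width 1; this decomposition certifies tw(G) ≤ 1. Since G has at least one edge (e.g. 4–5), it is not an edgeless graph, so tw(G) ≥ 1. Combining the bounds, tw(G) = 1.

Treewidth 1.
One optimal decomposition is:
Bags: B1 = {4, 5}  B2 = {1, 4}  B3 = {3, 5}  B4 = {2, 5}
Tree: B1–B2, B1–B3, B1–B4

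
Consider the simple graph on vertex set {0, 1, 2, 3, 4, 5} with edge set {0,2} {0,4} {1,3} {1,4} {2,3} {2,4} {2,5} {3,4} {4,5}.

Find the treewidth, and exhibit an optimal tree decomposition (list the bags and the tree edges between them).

Treewidth 2.
One optimal decomposition is:
Bags: B1 = {2, 4, 5}  B2 = {2, 3, 4}  B3 = {0, 2, 4}  B4 = {1, 3, 4}
Tree: B1–B2, B1–B3, B2–B4

The largest bag has 3 vertices, giving width 2; this decomposition certifies tw(G) ≤ 2. For the lower bound, the 3 vertices {1, 3, 4} are pairwise adjacent, and any tree decomposition puts a clique entirely inside one bag — forcing width ≥ 2. Therefore the treewidth is 2.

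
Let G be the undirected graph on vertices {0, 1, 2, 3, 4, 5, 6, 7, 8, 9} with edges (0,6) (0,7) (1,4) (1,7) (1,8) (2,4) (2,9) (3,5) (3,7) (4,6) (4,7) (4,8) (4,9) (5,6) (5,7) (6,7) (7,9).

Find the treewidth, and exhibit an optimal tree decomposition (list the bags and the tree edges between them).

Treewidth 2.
One optimal decomposition is:
Bags: B1 = {4, 6, 7}  B2 = {1, 4, 7}  B3 = {1, 4, 8}  B4 = {5, 6, 7}  B5 = {4, 7, 9}  B6 = {2, 4, 9}  B7 = {0, 6, 7}  B8 = {3, 5, 7}
Tree: B1–B2, B2–B3, B1–B4, B2–B5, B5–B6, B4–B7, B4–B8

Each bag holds 3 vertices, so the decomposition has width 2, which upper-bounds the treewidth. For the lower bound, the 3 vertices {1, 4, 8} are pairwise adjacent, and any tree decomposition puts a clique entirely inside one bag — forcing width ≥ 2. Combining the bounds, tw(G) = 2.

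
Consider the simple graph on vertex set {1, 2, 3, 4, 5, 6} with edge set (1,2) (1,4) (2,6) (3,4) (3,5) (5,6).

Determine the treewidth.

A width-2 tree decomposition is:
Bags: B1 = {3, 5, 6}  B2 = {3, 4, 6}  B3 = {1, 4, 6}  B4 = {1, 2, 6}
Tree: B1–B2, B2–B3, B3–B4
Every bag has size at most 3, so the width is 3 − 1 = 2 and tw(G) ≤ 2. For the lower bound, G contains the cycle 6–5–3–4–1–2–6, so G is not a forest; only forests have treewidth ≤ 1, hence tw(G) ≥ 2. Combining the bounds, tw(G) = 2.

2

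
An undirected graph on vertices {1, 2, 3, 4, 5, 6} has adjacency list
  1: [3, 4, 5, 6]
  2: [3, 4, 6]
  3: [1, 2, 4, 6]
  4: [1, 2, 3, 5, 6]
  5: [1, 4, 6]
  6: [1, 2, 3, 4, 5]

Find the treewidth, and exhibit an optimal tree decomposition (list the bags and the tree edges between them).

Each bag holds 4 vertices, so the decomposition has width 3, which upper-bounds the treewidth. Conversely, {1, 3, 4, 6} is a clique of size 4, and the vertices of any clique must share a bag in every tree decomposition; so some bag has ≥ 4 vertices and tw(G) ≥ 3. The upper and lower bounds meet at 3, so that is the treewidth.

Treewidth 3.
Bags: B1 = {1, 4, 5, 6}  B2 = {1, 3, 4, 6}  B3 = {2, 3, 4, 6}
Tree: B1–B2, B2–B3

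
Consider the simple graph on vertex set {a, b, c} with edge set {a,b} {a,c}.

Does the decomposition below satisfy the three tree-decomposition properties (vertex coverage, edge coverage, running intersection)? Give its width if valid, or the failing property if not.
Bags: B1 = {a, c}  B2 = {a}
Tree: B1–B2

No — vertex b appears in no bag.

A tree decomposition must satisfy three properties: every vertex lies in some bag; for every edge, both endpoints lie together in some bag; and for every vertex, the bags containing it form a connected subtree. Here vertex b appears in no bag, so the decomposition is invalid.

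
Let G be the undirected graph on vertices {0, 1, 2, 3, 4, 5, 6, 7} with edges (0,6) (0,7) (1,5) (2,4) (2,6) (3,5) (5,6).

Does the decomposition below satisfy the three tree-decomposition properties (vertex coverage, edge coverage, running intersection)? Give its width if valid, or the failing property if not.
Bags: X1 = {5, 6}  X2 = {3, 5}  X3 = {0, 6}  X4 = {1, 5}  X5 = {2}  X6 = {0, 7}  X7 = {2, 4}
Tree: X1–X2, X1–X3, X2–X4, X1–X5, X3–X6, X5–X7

A tree decomposition must satisfy three properties: every vertex lies in some bag; for every edge, both endpoints lie together in some bag; and for every vertex, the bags containing it form a connected subtree. Here edge (6,2) lies in no bag, so the decomposition is invalid.

No — edge (6,2) lies in no bag.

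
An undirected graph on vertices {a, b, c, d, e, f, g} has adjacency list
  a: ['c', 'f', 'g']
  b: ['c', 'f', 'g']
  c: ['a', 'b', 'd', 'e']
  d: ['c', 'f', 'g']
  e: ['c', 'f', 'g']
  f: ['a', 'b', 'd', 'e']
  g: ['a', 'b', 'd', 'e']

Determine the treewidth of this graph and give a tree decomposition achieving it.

The largest bag has 4 vertices, giving width 3; this decomposition certifies tw(G) ≤ 3. For the lower bound: the 4 vertex sets {b,f}, {c,d}, {g}, {a} are disjoint, each induces a connected subgraph, and every pair is joined by at least one edge of G. Contracting each set to a single vertex therefore yields K_{4} as a minor, and since treewidth is minor-monotone, tw(G) ≥ tw(K_{4}) = 3. The upper and lower bounds meet at 3, so that is the treewidth.

Treewidth 3.
Bags: B1 = {b, c, f, g}  B2 = {c, d, f, g}  B3 = {a, c, f, g}  B4 = {c, e, f, g}
Tree: B1–B2, B2–B3, B3–B4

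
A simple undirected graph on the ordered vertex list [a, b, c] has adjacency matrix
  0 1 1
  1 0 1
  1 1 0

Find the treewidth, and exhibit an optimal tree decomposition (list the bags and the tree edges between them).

A single bag containing all 3 vertices is trivially a valid decomposition of width 2. Conversely, {a, b, c} is a clique of size 3, and the vertices of any clique must share a bag in every tree decomposition; so some bag has ≥ 3 vertices and tw(G) ≥ 2. Hence tw(G) = 2 exactly.

Treewidth 2.
Bags: B1 = {a, b, c}
Tree: (single bag)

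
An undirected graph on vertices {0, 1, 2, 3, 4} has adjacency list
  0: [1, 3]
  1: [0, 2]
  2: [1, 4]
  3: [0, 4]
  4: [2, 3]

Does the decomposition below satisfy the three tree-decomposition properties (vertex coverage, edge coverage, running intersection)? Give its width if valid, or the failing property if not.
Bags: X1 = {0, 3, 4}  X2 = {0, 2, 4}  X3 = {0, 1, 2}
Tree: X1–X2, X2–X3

Yes; width 2.

Every vertex of G appears in some bag (union = {0, 1, 2, 3, 4}); every edge is covered by a bag; and for each vertex v the set of bags containing v is connected in the bag tree. The decomposition is therefore valid. The largest bag has 3 vertices, so the width is 2.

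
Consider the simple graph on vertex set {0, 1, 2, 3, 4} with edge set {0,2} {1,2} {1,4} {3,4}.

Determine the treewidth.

A width-1 tree decomposition is:
Bags: B1 = {0, 2}  B2 = {1, 2}  B3 = {1, 4}  B4 = {3, 4}
Tree: B1–B2, B2–B3, B3–B4
The largest bag has 2 vertices, giving width 1; this decomposition certifies tw(G) ≤ 1. G has an edge, so its treewidth is at least 1. The upper and lower bounds meet at 1, so that is the treewidth.

1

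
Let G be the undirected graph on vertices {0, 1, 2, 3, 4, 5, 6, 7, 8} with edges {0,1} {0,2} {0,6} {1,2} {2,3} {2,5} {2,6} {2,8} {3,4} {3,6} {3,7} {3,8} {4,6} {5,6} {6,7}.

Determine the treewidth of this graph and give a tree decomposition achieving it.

Treewidth 2.
Bags: B1 = {0, 2, 6}  B2 = {2, 3, 6}  B3 = {2, 3, 8}  B4 = {3, 4, 6}  B5 = {3, 6, 7}  B6 = {2, 5, 6}  B7 = {0, 1, 2}
Tree: B1–B2, B2–B3, B2–B4, B2–B5, B1–B6, B1–B7

The largest bag has 3 vertices, giving width 2; this decomposition certifies tw(G) ≤ 2. On the other hand G contains the 3-clique {2, 3, 8}. A clique must lie in a single bag of any decomposition, so no decomposition can have width below 2. The upper and lower bounds meet at 2, so that is the treewidth.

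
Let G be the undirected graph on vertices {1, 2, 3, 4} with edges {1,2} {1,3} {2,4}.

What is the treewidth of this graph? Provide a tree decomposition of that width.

Treewidth 1.
One optimal decomposition is:
Bags: B1 = {2, 4}  B2 = {1, 2}  B3 = {1, 3}
Tree: B1–B2, B2–B3

Each bag holds 2 vertices, so the decomposition has width 1, which upper-bounds the treewidth. G has an edge, so its treewidth is at least 1. Therefore the treewidth is 1.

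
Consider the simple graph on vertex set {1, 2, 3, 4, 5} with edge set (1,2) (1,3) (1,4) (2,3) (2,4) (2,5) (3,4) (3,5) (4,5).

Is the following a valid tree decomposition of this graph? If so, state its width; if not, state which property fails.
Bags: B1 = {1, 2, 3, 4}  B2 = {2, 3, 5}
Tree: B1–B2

A tree decomposition must satisfy three properties: every vertex lies in some bag; for every edge, both endpoints lie together in some bag; and for every vertex, the bags containing it form a connected subtree. Here edge (4,5) lies in no bag, so the decomposition is invalid.

No — edge (4,5) lies in no bag.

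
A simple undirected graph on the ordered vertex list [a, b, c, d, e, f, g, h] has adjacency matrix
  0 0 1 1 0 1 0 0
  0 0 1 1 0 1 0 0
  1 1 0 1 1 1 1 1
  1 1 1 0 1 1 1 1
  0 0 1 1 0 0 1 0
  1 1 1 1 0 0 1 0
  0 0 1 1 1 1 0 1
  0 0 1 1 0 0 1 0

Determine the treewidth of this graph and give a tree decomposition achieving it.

The largest bag has 4 vertices, giving width 3; this decomposition certifies tw(G) ≤ 3. On the other hand G contains the 4-clique {c, d, e, g}. A clique must lie in a single bag of any decomposition, so no decomposition can have width below 3. Combining the bounds, tw(G) = 3.

Treewidth 3.
One such decomposition:
Bags: B1 = {c, d, f, g}  B2 = {c, d, e, g}  B3 = {a, c, d, f}  B4 = {c, d, g, h}  B5 = {b, c, d, f}
Tree: B1–B2, B1–B3, B2–B4, B1–B5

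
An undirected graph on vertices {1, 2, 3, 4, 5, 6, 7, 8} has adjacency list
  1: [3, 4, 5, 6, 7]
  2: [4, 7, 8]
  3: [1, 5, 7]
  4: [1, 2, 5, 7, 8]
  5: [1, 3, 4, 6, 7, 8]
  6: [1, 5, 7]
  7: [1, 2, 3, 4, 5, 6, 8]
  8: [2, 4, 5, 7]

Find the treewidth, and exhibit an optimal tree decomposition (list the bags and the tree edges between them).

Every bag has size at most 4, so the width is 4 − 1 = 3 and tw(G) ≤ 3. Conversely, {2, 4, 7, 8} is a clique of size 4, and the vertices of any clique must share a bag in every tree decomposition; so some bag has ≥ 4 vertices and tw(G) ≥ 3. Combining the bounds, tw(G) = 3.

Treewidth 3.
One such decomposition:
Bags: B1 = {1, 4, 5, 7}  B2 = {1, 5, 6, 7}  B3 = {4, 5, 7, 8}  B4 = {1, 3, 5, 7}  B5 = {2, 4, 7, 8}
Tree: B1–B2, B1–B3, B2–B4, B3–B5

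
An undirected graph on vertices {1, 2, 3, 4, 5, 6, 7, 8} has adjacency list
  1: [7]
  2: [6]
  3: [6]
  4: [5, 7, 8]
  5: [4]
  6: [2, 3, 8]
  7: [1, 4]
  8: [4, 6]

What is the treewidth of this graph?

1

A width-1 tree decomposition is:
Bags: B1 = {4, 7}  B2 = {4, 8}  B3 = {6, 8}  B4 = {4, 5}  B5 = {2, 6}  B6 = {1, 7}  B7 = {3, 6}
Tree: B1–B2, B2–B3, B1–B4, B3–B5, B1–B6, B5–B7
The largest bag has 2 vertices, giving width 1; this decomposition certifies tw(G) ≤ 1. G has an edge, so its treewidth is at least 1. Hence tw(G) = 1 exactly.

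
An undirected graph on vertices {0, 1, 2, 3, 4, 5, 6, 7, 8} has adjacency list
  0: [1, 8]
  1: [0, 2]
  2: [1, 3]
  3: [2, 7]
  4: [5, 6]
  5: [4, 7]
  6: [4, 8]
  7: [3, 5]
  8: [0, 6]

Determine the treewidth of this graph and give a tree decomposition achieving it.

Each bag holds 3 vertices, so the decomposition has width 2, which upper-bounds the treewidth. The edges 8–6–4–5–7–3–2–1–0–8 form a cycle, so G is not a tree and its treewidth is at least 2. Combining the bounds, tw(G) = 2.

Treewidth 2.
One optimal decomposition is:
Bags: B1 = {4, 6, 8}  B2 = {4, 5, 8}  B3 = {5, 7, 8}  B4 = {3, 7, 8}  B5 = {2, 3, 8}  B6 = {1, 2, 8}  B7 = {0, 1, 8}
Tree: B1–B2, B2–B3, B3–B4, B4–B5, B5–B6, B6–B7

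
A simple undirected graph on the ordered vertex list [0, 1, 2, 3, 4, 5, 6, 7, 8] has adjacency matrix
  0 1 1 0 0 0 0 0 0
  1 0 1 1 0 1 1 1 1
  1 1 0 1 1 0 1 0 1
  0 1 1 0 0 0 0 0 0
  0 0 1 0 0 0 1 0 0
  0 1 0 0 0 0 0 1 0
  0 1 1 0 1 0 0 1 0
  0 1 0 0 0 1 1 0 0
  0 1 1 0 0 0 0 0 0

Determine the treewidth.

2

A width-2 tree decomposition is:
Bags: B1 = {1, 2, 8}  B2 = {1, 2, 3}  B3 = {1, 2, 6}  B4 = {1, 6, 7}  B5 = {2, 4, 6}  B6 = {1, 5, 7}  B7 = {0, 1, 2}
Tree: B1–B2, B2–B3, B3–B4, B3–B5, B4–B6, B1–B7
The largest bag has 3 vertices, giving width 2; this decomposition certifies tw(G) ≤ 2. For the lower bound, the 3 vertices {0, 1, 2} are pairwise adjacent, and any tree decomposition puts a clique entirely inside one bag — forcing width ≥ 2. Therefore the treewidth is 2.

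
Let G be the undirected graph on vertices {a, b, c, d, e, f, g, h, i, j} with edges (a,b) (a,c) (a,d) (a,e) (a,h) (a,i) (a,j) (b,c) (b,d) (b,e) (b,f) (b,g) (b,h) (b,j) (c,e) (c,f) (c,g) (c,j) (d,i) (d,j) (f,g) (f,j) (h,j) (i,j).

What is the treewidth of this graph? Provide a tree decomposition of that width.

Every bag has size at most 4, so the width is 4 − 1 = 3 and tw(G) ≤ 3. Conversely, {a, b, d, j} is a clique of size 4, and the vertices of any clique must share a bag in every tree decomposition; so some bag has ≥ 4 vertices and tw(G) ≥ 3. Therefore the treewidth is 3.

Treewidth 3.
One optimal decomposition is:
Bags: B1 = {a, b, c, j}  B2 = {a, b, h, j}  B3 = {b, c, f, j}  B4 = {b, c, f, g}  B5 = {a, b, d, j}  B6 = {a, b, c, e}  B7 = {a, d, i, j}
Tree: B1–B2, B1–B3, B3–B4, B1–B5, B1–B6, B5–B7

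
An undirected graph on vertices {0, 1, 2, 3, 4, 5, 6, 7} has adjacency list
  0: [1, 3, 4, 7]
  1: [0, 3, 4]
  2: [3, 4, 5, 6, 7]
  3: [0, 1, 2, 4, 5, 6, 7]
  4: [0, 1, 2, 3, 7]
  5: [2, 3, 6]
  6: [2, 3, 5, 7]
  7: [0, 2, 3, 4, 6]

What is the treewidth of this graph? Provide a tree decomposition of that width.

Treewidth 3.
One such decomposition:
Bags: B1 = {2, 3, 6, 7}  B2 = {2, 3, 5, 6}  B3 = {2, 3, 4, 7}  B4 = {0, 3, 4, 7}  B5 = {0, 1, 3, 4}
Tree: B1–B2, B1–B3, B3–B4, B4–B5

The largest bag has 4 vertices, giving width 3; this decomposition certifies tw(G) ≤ 3. Conversely, {0, 1, 3, 4} is a clique of size 4, and the vertices of any clique must share a bag in every tree decomposition; so some bag has ≥ 4 vertices and tw(G) ≥ 3. Therefore the treewidth is 3.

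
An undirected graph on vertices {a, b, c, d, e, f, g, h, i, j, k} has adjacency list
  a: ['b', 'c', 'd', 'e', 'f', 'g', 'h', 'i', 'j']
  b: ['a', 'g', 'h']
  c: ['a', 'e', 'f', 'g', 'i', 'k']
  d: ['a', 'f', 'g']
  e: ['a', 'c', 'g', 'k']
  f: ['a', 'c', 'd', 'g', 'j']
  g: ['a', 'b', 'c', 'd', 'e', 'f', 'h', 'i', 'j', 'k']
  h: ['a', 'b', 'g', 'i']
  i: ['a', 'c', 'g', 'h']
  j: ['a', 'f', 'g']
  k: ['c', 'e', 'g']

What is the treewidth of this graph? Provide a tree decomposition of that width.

Every bag has size at most 4, so the width is 4 − 1 = 3 and tw(G) ≤ 3. Conversely, {a, d, f, g} is a clique of size 4, and the vertices of any clique must share a bag in every tree decomposition; so some bag has ≥ 4 vertices and tw(G) ≥ 3. Hence tw(G) = 3 exactly.

Treewidth 3.
One optimal decomposition is:
Bags: B1 = {a, c, g, i}  B2 = {a, c, f, g}  B3 = {a, g, h, i}  B4 = {a, d, f, g}  B5 = {a, c, e, g}  B6 = {a, b, g, h}  B7 = {a, f, g, j}  B8 = {c, e, g, k}
Tree: B1–B2, B1–B3, B2–B4, B1–B5, B3–B6, B2–B7, B5–B8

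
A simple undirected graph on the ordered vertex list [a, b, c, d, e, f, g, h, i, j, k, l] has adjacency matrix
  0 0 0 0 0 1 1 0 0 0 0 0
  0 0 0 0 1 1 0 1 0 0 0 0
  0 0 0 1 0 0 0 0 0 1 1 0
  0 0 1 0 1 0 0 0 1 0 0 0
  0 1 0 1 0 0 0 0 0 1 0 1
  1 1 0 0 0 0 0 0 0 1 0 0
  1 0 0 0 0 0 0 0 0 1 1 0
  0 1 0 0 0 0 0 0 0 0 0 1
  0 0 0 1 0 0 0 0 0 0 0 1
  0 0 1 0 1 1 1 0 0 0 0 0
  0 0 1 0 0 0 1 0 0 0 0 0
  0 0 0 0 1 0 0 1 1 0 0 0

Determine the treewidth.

A width-3 tree decomposition is:
Bags: B1 = {a, c, g, k}  B2 = {a, c, g, j}  B3 = {a, c, f, j}  B4 = {c, d, f, j}  B5 = {d, e, f, j}  B6 = {b, d, e, f}  B7 = {b, d, e, i}  B8 = {b, e, i, l}  B9 = {b, h, i, l}
Tree: B1–B2, B2–B3, B3–B4, B4–B5, B5–B6, B6–B7, B7–B8, B8–B9
Each bag holds 4 vertices, so the decomposition has width 3, which upper-bounds the treewidth. For the lower bound: the 4 vertex sets {a,g,k}, {c}, {j}, {b,d,e,f} are disjoint, each induces a connected subgraph, and every pair is joined by at least one edge of G. Contracting each set to a single vertex therefore yields K_{4} as a minor, and since treewidth is minor-monotone, tw(G) ≥ tw(K_{4}) = 3. Hence tw(G) = 3 exactly.

3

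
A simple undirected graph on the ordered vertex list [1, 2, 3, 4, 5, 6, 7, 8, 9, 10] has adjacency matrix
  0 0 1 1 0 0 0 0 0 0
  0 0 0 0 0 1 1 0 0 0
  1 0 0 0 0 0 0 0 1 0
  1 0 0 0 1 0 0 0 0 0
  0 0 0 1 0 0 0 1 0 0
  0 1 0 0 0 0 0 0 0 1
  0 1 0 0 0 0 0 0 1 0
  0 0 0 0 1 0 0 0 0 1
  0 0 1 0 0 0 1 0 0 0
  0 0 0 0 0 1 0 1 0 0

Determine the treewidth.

A width-2 tree decomposition is:
Bags: B1 = {1, 3, 9}  B2 = {1, 7, 9}  B3 = {1, 2, 7}  B4 = {1, 2, 6}  B5 = {1, 6, 10}  B6 = {1, 8, 10}  B7 = {1, 5, 8}  B8 = {1, 4, 5}
Tree: B1–B2, B2–B3, B3–B4, B4–B5, B5–B6, B6–B7, B7–B8
Each bag holds 3 vertices, so the decomposition has width 2, which upper-bounds the treewidth. For the lower bound, G contains the cycle 1–3–9–7–2–6–10–8–5–4–1, so G is not a forest; only forests have treewidth ≤ 1, hence tw(G) ≥ 2. Hence tw(G) = 2 exactly.

2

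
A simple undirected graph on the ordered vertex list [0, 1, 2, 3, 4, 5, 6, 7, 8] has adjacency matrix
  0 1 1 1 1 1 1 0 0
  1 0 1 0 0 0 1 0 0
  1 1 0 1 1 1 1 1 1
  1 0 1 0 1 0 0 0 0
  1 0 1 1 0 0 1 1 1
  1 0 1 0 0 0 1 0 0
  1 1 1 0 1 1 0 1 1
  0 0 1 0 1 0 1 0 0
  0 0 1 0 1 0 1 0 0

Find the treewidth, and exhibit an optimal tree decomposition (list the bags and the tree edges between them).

The largest bag has 4 vertices, giving width 3; this decomposition certifies tw(G) ≤ 3. For the lower bound, the 4 vertices {0, 2, 3, 4} are pairwise adjacent, and any tree decomposition puts a clique entirely inside one bag — forcing width ≥ 3. Hence tw(G) = 3 exactly.

Treewidth 3.
One optimal decomposition is:
Bags: B1 = {0, 2, 4, 6}  B2 = {2, 4, 6, 8}  B3 = {0, 2, 5, 6}  B4 = {0, 1, 2, 6}  B5 = {2, 4, 6, 7}  B6 = {0, 2, 3, 4}
Tree: B1–B2, B1–B3, B1–B4, B1–B5, B1–B6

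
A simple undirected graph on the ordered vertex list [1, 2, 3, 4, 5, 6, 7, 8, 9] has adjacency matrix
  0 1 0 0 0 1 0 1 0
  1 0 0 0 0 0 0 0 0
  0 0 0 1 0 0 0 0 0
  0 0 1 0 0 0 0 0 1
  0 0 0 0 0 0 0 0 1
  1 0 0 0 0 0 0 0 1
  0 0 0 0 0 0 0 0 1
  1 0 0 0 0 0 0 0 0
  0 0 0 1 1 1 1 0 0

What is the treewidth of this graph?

A width-1 tree decomposition is:
Bags: B1 = {6, 9}  B2 = {5, 9}  B3 = {1, 6}  B4 = {4, 9}  B5 = {1, 8}  B6 = {7, 9}  B7 = {3, 4}  B8 = {1, 2}
Tree: B1–B2, B1–B3, B1–B4, B3–B5, B4–B6, B4–B7, B3–B8
The largest bag has 2 vertices, giving width 1; this decomposition certifies tw(G) ≤ 1. Since G has at least one edge (e.g. 9–6), it is not an edgeless graph, so tw(G) ≥ 1. Hence tw(G) = 1 exactly.

1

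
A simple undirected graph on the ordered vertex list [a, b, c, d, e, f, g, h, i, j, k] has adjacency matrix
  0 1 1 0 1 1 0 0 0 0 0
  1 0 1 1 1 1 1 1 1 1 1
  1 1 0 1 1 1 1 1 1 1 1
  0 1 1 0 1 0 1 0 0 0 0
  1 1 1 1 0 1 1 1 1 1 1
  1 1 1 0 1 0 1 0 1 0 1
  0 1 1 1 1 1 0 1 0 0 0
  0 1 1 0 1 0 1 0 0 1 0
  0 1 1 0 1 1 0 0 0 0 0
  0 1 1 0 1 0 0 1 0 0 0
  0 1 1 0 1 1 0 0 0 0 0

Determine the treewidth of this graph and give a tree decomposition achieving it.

Treewidth 4.
One optimal decomposition is:
Bags: B1 = {a, b, c, e, f}  B2 = {b, c, e, f, g}  B3 = {b, c, e, g, h}  B4 = {b, c, d, e, g}  B5 = {b, c, e, h, j}  B6 = {b, c, e, f, k}  B7 = {b, c, e, f, i}
Tree: B1–B2, B2–B3, B3–B4, B3–B5, B1–B6, B2–B7

Each bag holds 5 vertices, so the decomposition has width 4, which upper-bounds the treewidth. On the other hand G contains the 5-clique {b, c, d, e, g}. A clique must lie in a single bag of any decomposition, so no decomposition can have width below 4. Hence tw(G) = 4 exactly.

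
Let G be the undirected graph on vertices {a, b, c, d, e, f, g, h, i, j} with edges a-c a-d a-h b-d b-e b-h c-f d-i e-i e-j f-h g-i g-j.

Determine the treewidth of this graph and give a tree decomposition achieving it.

Treewidth 2.
One optimal decomposition is:
Bags: B1 = {c, f, h}  B2 = {a, c, h}  B3 = {a, b, h}  B4 = {a, b, d}  B5 = {b, d, e}  B6 = {d, e, i}  B7 = {e, i, j}  B8 = {g, i, j}
Tree: B1–B2, B2–B3, B3–B4, B4–B5, B5–B6, B6–B7, B7–B8

The largest bag has 3 vertices, giving width 2; this decomposition certifies tw(G) ≤ 2. The edges f–c–a–h–f form a cycle, so G is not a tree and its treewidth is at least 2. Hence tw(G) = 2 exactly.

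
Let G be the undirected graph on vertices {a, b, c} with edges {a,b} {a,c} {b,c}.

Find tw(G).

2

A width-2 tree decomposition is:
Bags: B1 = {a, b, c}
Tree: (single bag)
With just one bag of size 3, the width is 3 − 1 = 2, so tw(G) ≤ 2. Conversely, {a, b, c} is a clique of size 3, and the vertices of any clique must share a bag in every tree decomposition; so some bag has ≥ 3 vertices and tw(G) ≥ 2. Therefore the treewidth is 2.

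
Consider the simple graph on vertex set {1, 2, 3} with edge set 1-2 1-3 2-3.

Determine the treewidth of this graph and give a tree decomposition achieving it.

A single bag containing all 3 vertices is trivially a valid decomposition of width 2. On the other hand G contains the 3-clique {1, 2, 3}. A clique must lie in a single bag of any decomposition, so no decomposition can have width below 2. Combining the bounds, tw(G) = 2.

Treewidth 2.
One optimal decomposition is:
Bags: B1 = {1, 2, 3}
Tree: (single bag)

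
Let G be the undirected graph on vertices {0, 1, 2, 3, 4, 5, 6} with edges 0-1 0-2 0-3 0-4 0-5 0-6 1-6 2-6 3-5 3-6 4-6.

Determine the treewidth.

2

A width-2 tree decomposition is:
Bags: B1 = {0, 4, 6}  B2 = {0, 3, 6}  B3 = {0, 2, 6}  B4 = {0, 3, 5}  B5 = {0, 1, 6}
Tree: B1–B2, B1–B3, B2–B4, B1–B5
Every bag has size at most 3, so the width is 3 − 1 = 2 and tw(G) ≤ 2. For the lower bound, the 3 vertices {0, 3, 5} are pairwise adjacent, and any tree decomposition puts a clique entirely inside one bag — forcing width ≥ 2. Therefore the treewidth is 2.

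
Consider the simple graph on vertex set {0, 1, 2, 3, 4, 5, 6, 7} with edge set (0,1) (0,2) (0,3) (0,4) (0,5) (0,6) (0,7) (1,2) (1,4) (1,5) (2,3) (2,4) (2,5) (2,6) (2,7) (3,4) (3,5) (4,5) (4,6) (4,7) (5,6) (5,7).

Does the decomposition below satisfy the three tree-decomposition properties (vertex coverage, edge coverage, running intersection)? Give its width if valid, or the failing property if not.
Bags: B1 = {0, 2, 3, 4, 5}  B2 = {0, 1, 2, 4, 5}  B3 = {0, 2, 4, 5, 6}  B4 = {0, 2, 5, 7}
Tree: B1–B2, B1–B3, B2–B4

No — edge (4,7) lies in no bag.

A tree decomposition must satisfy three properties: every vertex lies in some bag; for every edge, both endpoints lie together in some bag; and for every vertex, the bags containing it form a connected subtree. Here edge (4,7) lies in no bag, so the decomposition is invalid.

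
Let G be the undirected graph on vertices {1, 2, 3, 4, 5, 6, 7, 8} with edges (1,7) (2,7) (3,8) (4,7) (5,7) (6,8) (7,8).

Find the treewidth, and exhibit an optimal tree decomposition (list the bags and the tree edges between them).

Treewidth 1.
One such decomposition:
Bags: B1 = {2, 7}  B2 = {1, 7}  B3 = {5, 7}  B4 = {7, 8}  B5 = {4, 7}  B6 = {6, 8}  B7 = {3, 8}
Tree: B1–B2, B1–B3, B1–B4, B2–B5, B4–B6, B4–B7

Each bag holds 2 vertices, so the decomposition has width 1, which upper-bounds the treewidth. Any graph with an edge has treewidth ≥ 1, and G has the edge 2–7. Combining the bounds, tw(G) = 1.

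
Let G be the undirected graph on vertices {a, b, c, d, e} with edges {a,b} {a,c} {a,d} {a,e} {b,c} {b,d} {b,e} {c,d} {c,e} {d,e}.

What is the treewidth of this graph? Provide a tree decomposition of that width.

With just one bag of size 5, the width is 5 − 1 = 4, so tw(G) ≤ 4. On the other hand G contains the 5-clique {a, b, c, d, e}. A clique must lie in a single bag of any decomposition, so no decomposition can have width below 4. Hence tw(G) = 4 exactly.

Treewidth 4.
Bags: B1 = {a, b, c, d, e}
Tree: (single bag)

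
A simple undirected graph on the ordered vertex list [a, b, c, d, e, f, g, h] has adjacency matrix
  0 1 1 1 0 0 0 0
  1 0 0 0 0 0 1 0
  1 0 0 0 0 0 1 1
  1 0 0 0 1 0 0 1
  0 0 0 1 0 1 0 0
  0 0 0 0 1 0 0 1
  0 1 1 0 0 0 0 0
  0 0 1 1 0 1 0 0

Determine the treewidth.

2

A width-2 tree decomposition is:
Bags: B1 = {d, e, f}  B2 = {d, f, h}  B3 = {a, d, h}  B4 = {a, c, h}  B5 = {a, b, c}  B6 = {b, c, g}
Tree: B1–B2, B2–B3, B3–B4, B4–B5, B5–B6
Every bag has size at most 3, so the width is 3 − 1 = 2 and tw(G) ≤ 2. For the lower bound, G contains the cycle e–f–h–d–e, so G is not a forest; only forests have treewidth ≤ 1, hence tw(G) ≥ 2. Combining the bounds, tw(G) = 2.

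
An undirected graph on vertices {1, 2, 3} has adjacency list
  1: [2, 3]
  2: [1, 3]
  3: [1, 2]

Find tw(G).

2

A width-2 tree decomposition is:
Bags: B1 = {1, 2, 3}
Tree: (single bag)
With just one bag of size 3, the width is 3 − 1 = 2, so tw(G) ≤ 2. Conversely, {1, 2, 3} is a clique of size 3, and the vertices of any clique must share a bag in every tree decomposition; so some bag has ≥ 3 vertices and tw(G) ≥ 2. Therefore the treewidth is 2.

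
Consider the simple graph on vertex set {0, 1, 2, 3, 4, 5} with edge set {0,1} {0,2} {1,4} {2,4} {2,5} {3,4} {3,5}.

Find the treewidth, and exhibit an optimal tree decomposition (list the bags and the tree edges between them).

Treewidth 2.
One optimal decomposition is:
Bags: B1 = {0, 1, 4}  B2 = {0, 2, 4}  B3 = {2, 3, 4}  B4 = {2, 3, 5}
Tree: B1–B2, B2–B3, B3–B4

Each bag holds 3 vertices, so the decomposition has width 2, which upper-bounds the treewidth. The edges 1–0–2–4–1 form a cycle, so G is not a tree and its treewidth is at least 2. Hence tw(G) = 2 exactly.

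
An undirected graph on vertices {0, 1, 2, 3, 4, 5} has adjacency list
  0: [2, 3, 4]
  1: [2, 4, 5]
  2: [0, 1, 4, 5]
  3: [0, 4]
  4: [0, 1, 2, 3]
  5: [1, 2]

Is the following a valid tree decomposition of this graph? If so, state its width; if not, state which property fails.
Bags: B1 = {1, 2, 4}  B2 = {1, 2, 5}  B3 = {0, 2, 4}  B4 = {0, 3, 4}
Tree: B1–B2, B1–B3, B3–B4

Checking the three conditions: (i) the bags cover all of {0, 1, 2, 3, 4, 5}; (ii) for each edge, some bag contains both endpoints; (iii) the bags containing any fixed vertex form a subtree. All hold, so the decomposition is valid with width 3 − 1 = 2.

Yes; width 2.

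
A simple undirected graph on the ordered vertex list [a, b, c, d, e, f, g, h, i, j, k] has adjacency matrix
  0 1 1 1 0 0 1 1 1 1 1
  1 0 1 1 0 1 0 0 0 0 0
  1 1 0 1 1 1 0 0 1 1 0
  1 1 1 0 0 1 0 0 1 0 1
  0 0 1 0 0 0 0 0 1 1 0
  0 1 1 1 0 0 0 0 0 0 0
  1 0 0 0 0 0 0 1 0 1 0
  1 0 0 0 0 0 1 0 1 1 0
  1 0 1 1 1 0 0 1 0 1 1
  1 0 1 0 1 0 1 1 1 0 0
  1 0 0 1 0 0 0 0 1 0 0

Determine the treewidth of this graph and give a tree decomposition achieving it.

Each bag holds 4 vertices, so the decomposition has width 3, which upper-bounds the treewidth. Conversely, {a, g, h, j} is a clique of size 4, and the vertices of any clique must share a bag in every tree decomposition; so some bag has ≥ 4 vertices and tw(G) ≥ 3. Therefore the treewidth is 3.

Treewidth 3.
One such decomposition:
Bags: B1 = {a, c, i, j}  B2 = {a, h, i, j}  B3 = {a, c, d, i}  B4 = {a, b, c, d}  B5 = {a, d, i, k}  B6 = {a, g, h, j}  B7 = {b, c, d, f}  B8 = {c, e, i, j}
Tree: B1–B2, B1–B3, B3–B4, B3–B5, B2–B6, B4–B7, B1–B8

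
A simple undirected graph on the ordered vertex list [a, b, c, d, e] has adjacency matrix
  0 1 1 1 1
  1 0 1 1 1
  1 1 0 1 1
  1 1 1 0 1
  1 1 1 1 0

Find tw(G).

A width-4 tree decomposition is:
Bags: B1 = {a, b, c, d, e}
Tree: (single bag)
A single bag containing all 5 vertices is trivially a valid decomposition of width 4. For the lower bound, the 5 vertices {a, b, c, d, e} are pairwise adjacent, and any tree decomposition puts a clique entirely inside one bag — forcing width ≥ 4. Combining the bounds, tw(G) = 4.

4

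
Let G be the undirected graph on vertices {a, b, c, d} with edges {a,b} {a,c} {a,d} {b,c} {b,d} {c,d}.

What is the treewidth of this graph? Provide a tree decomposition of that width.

With just one bag of size 4, the width is 4 − 1 = 3, so tw(G) ≤ 3. For the lower bound, the 4 vertices {a, b, c, d} are pairwise adjacent, and any tree decomposition puts a clique entirely inside one bag — forcing width ≥ 3. Therefore the treewidth is 3.

Treewidth 3.
One optimal decomposition is:
Bags: B1 = {a, b, c, d}
Tree: (single bag)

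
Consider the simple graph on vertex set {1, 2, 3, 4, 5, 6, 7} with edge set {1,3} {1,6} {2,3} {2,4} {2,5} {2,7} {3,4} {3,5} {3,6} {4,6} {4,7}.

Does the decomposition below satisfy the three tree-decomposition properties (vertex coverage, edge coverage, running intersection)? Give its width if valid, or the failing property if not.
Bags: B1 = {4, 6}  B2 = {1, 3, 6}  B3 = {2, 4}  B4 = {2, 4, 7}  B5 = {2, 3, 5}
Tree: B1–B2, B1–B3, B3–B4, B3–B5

No — edge (3,4) lies in no bag.

A tree decomposition must satisfy three properties: every vertex lies in some bag; for every edge, both endpoints lie together in some bag; and for every vertex, the bags containing it form a connected subtree. Here edge (3,4) lies in no bag, so the decomposition is invalid.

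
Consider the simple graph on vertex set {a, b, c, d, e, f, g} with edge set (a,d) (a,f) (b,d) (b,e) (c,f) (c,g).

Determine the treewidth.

A width-1 tree decomposition is:
Bags: B1 = {c, g}  B2 = {c, f}  B3 = {a, f}  B4 = {a, d}  B5 = {b, d}  B6 = {b, e}
Tree: B1–B2, B2–B3, B3–B4, B4–B5, B5–B6
Every bag has size at most 2, so the width is 2 − 1 = 1 and tw(G) ≤ 1. Since G has at least one edge (e.g. g–c), it is not an edgeless graph, so tw(G) ≥ 1. The upper and lower bounds meet at 1, so that is the treewidth.

1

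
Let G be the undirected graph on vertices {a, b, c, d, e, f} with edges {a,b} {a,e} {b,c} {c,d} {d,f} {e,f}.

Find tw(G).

2

A width-2 tree decomposition is:
Bags: B1 = {a, b, e}  B2 = {b, c, e}  B3 = {c, d, e}  B4 = {d, e, f}
Tree: B1–B2, B2–B3, B3–B4
Each bag holds 3 vertices, so the decomposition has width 2, which upper-bounds the treewidth. The edges e–a–b–c–d–f–e form a cycle, so G is not a tree and its treewidth is at least 2. Combining the bounds, tw(G) = 2.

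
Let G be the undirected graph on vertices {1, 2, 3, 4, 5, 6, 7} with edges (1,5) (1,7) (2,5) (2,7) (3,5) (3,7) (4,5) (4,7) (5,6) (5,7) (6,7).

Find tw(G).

2

A width-2 tree decomposition is:
Bags: B1 = {3, 5, 7}  B2 = {1, 5, 7}  B3 = {5, 6, 7}  B4 = {4, 5, 7}  B5 = {2, 5, 7}
Tree: B1–B2, B2–B3, B1–B4, B3–B5
The largest bag has 3 vertices, giving width 2; this decomposition certifies tw(G) ≤ 2. On the other hand G contains the 3-clique {1, 5, 7}. A clique must lie in a single bag of any decomposition, so no decomposition can have width below 2. Combining the bounds, tw(G) = 2.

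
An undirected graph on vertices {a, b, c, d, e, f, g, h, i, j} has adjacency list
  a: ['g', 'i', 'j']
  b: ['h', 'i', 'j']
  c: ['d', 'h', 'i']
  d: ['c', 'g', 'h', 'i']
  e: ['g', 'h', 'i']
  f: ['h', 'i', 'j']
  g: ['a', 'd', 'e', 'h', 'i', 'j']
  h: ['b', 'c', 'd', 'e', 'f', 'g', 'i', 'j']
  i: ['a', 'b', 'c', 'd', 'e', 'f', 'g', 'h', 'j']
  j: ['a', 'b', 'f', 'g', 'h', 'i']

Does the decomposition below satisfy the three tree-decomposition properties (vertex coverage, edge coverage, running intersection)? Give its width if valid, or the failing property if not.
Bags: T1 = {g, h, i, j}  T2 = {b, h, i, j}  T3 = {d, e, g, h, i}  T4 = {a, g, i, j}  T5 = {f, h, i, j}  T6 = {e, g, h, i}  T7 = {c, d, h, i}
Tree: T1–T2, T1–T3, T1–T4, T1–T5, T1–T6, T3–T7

No — bags containing vertex e are not connected in the tree.

A tree decomposition must satisfy three properties: every vertex lies in some bag; for every edge, both endpoints lie together in some bag; and for every vertex, the bags containing it form a connected subtree. Here bags containing vertex e are not connected in the tree, so the decomposition is invalid.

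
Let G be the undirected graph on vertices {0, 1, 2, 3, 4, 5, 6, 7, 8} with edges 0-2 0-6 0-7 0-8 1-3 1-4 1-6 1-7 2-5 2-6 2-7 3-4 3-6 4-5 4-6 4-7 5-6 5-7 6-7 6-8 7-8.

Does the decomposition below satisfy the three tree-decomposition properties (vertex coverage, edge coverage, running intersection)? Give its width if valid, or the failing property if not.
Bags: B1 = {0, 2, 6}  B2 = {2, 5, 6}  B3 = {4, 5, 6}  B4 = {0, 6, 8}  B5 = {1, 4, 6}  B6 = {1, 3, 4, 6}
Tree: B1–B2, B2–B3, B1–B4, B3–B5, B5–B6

No — vertex 7 appears in no bag.

A tree decomposition must satisfy three properties: every vertex lies in some bag; for every edge, both endpoints lie together in some bag; and for every vertex, the bags containing it form a connected subtree. Here vertex 7 appears in no bag, so the decomposition is invalid.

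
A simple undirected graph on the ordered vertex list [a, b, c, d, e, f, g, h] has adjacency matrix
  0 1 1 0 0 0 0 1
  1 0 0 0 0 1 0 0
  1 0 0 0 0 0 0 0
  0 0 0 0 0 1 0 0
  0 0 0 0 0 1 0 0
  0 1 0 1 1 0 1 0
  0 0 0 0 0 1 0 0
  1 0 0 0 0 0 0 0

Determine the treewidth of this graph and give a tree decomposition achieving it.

Each bag holds 2 vertices, so the decomposition has width 1, which upper-bounds the treewidth. Since G has at least one edge (e.g. g–f), it is not an edgeless graph, so tw(G) ≥ 1. Therefore the treewidth is 1.

Treewidth 1.
One such decomposition:
Bags: B1 = {f, g}  B2 = {d, f}  B3 = {b, f}  B4 = {a, b}  B5 = {a, c}  B6 = {a, h}  B7 = {e, f}
Tree: B1–B2, B2–B3, B3–B4, B4–B5, B4–B6, B2–B7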